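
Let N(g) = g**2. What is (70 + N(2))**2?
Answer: 5476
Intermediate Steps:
(70 + N(2))**2 = (70 + 2**2)**2 = (70 + 4)**2 = 74**2 = 5476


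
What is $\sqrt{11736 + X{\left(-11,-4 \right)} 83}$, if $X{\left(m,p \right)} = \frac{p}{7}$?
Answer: $\frac{2 \sqrt{143185}}{7} \approx 108.11$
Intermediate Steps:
$X{\left(m,p \right)} = \frac{p}{7}$ ($X{\left(m,p \right)} = p \frac{1}{7} = \frac{p}{7}$)
$\sqrt{11736 + X{\left(-11,-4 \right)} 83} = \sqrt{11736 + \frac{1}{7} \left(-4\right) 83} = \sqrt{11736 - \frac{332}{7}} = \sqrt{\frac{81820}{7}} = \frac{2 \sqrt{143185}}{7}$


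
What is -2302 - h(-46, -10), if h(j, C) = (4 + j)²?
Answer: -4066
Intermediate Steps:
-2302 - h(-46, -10) = -2302 - (4 - 46)² = -2302 - 1*(-42)² = -2302 - 1*1764 = -2302 - 1764 = -4066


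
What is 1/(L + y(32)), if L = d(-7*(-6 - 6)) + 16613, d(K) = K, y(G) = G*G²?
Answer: 1/49465 ≈ 2.0216e-5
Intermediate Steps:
y(G) = G³
L = 16697 (L = -7*(-6 - 6) + 16613 = -7*(-12) + 16613 = 84 + 16613 = 16697)
1/(L + y(32)) = 1/(16697 + 32³) = 1/(16697 + 32768) = 1/49465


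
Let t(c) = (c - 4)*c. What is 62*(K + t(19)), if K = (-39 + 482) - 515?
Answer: 13206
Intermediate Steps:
t(c) = c*(-4 + c) (t(c) = (-4 + c)*c = c*(-4 + c))
K = -72 (K = 443 - 515 = -72)
62*(K + t(19)) = 62*(-72 + 19*(-4 + 19)) = 62*(-72 + 19*15) = 62*(-72 + 285) = 62*213 = 13206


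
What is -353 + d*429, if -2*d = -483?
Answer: 206501/2 ≈ 1.0325e+5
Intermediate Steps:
d = 483/2 (d = -½*(-483) = 483/2 ≈ 241.50)
-353 + d*429 = -353 + (483/2)*429 = -353 + 207207/2 = 206501/2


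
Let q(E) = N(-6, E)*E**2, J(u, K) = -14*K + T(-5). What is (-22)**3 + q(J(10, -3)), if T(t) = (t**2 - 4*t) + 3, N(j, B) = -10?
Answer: -91648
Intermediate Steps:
T(t) = 3 + t**2 - 4*t
J(u, K) = 48 - 14*K (J(u, K) = -14*K + (3 + (-5)**2 - 4*(-5)) = -14*K + (3 + 25 + 20) = -14*K + 48 = 48 - 14*K)
q(E) = -10*E**2
(-22)**3 + q(J(10, -3)) = (-22)**3 - 10*(48 - 14*(-3))**2 = -10648 - 10*(48 + 42)**2 = -10648 - 10*90**2 = -10648 - 10*8100 = -10648 - 81000 = -91648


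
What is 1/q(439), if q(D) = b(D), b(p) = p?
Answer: 1/439 ≈ 0.0022779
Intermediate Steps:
q(D) = D
1/q(439) = 1/439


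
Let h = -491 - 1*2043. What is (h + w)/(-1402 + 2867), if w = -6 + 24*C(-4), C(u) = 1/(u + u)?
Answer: -2543/1465 ≈ -1.7358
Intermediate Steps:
C(u) = 1/(2*u)
h = -2534 (h = -491 - 2043 = -2534)
w = -9 (w = -6 + 24*((½)/(-4)) = -6 + 24*((½)*(-¼)) = -6 + 24*(-⅛) = -6 - 3 = -9)
(h + w)/(-1402 + 2867) = (-2534 - 9)/(-1402 + 2867) = -2543/1465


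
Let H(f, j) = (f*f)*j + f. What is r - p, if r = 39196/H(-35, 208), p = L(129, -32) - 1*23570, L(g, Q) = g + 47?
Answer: 5960011606/254765 ≈ 23394.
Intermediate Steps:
H(f, j) = f + j*f² (H(f, j) = f²*j + f = j*f² + f = f + j*f²)
L(g, Q) = 47 + g
p = -23394 (p = (47 + 129) - 1*23570 = 176 - 23570 = -23394)
r = 39196/254765 (r = 39196/((-35*(1 - 35*208))) = 39196/((-35*(1 - 7280))) = 39196/((-35*(-7279))) = 39196/254765 ≈ 0.15385)
r - p = 39196/254765 - 1*(-23394) = 39196/254765 + 23394 = 5960011606/254765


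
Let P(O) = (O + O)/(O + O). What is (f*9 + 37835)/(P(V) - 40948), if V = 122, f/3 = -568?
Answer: -22499/40947 ≈ -0.54947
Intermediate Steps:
f = -1704 (f = 3*(-568) = -1704)
P(O) = 1 (P(O) = (2*O)/((2*O)) = (2*O)*(1/(2*O)) = 1)
(f*9 + 37835)/(P(V) - 40948) = (-1704*9 + 37835)/(1 - 40948) = (-15336 + 37835)/(-40947) = 22499*(-1/40947) = -22499/40947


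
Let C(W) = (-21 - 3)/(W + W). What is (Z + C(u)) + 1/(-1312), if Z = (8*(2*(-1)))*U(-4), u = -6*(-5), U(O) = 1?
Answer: -107589/6560 ≈ -16.401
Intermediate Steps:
u = 30
Z = -16 (Z = (8*(2*(-1)))*1 = (8*(-2))*1 = -16*1 = -16)
C(W) = -12/W (C(W) = -24*1/(2*W) = -12/W)
(Z + C(u)) + 1/(-1312) = (-16 - 12/30) + 1/(-1312) = (-16 - 12*1/30) - 1/1312 = (-16 - 2/5) - 1/1312 = -82/5 - 1/1312 = -107589/6560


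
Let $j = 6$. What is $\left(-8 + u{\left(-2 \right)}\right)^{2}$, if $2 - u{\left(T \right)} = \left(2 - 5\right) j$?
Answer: $144$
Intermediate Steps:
$u{\left(T \right)} = 20$ ($u{\left(T \right)} = 2 - \left(2 - 5\right) 6 = 2 - \left(-3\right) 6 = 2 - -18 = 2 + 18 = 20$)
$\left(-8 + u{\left(-2 \right)}\right)^{2} = \left(-8 + 20\right)^{2} = 12^{2} = 144$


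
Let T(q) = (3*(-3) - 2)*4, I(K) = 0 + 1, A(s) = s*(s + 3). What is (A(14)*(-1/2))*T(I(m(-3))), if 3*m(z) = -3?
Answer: 5236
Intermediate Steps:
m(z) = -1 (m(z) = (⅓)*(-3) = -1)
A(s) = s*(3 + s)
I(K) = 1
T(q) = -44 (T(q) = (-9 - 2)*4 = -11*4 = -44)
(A(14)*(-1/2))*T(I(m(-3))) = ((14*(3 + 14))*(-1/2))*(-44) = ((14*17)*(-1*½))*(-44) = (238*(-½))*(-44) = -119*(-44) = 5236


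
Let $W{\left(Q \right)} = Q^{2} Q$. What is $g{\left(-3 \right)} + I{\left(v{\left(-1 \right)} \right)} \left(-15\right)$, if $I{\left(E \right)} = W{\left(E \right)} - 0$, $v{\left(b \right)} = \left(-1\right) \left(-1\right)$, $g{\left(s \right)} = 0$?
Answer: $-15$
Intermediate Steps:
$W{\left(Q \right)} = Q^{3}$
$v{\left(b \right)} = 1$
$I{\left(E \right)} = E^{3}$ ($I{\left(E \right)} = E^{3} - 0 = E^{3} + 0 = E^{3}$)
$g{\left(-3 \right)} + I{\left(v{\left(-1 \right)} \right)} \left(-15\right) = 0 + 1^{3} \left(-15\right) = 0 + 1 \left(-15\right) = 0 - 15 = -15$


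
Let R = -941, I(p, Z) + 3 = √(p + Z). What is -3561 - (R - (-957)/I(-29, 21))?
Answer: -41669/17 + 1914*I*√2/17 ≈ -2451.1 + 159.22*I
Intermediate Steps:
I(p, Z) = -3 + √(Z + p) (I(p, Z) = -3 + √(p + Z) = -3 + √(Z + p))
-3561 - (R - (-957)/I(-29, 21)) = -3561 - (-941 - (-957)/(-3 + √(21 - 29))) = -3561 - (-941 - (-957)/(-3 + √(-8))) = -3561 - (-941 - (-957)/(-3 + 2*I*√2)) = -3561 - (-941 + 957/(-3 + 2*I*√2)) = -3561 + (941 - 957/(-3 + 2*I*√2)) = -2620 - 957/(-3 + 2*I*√2)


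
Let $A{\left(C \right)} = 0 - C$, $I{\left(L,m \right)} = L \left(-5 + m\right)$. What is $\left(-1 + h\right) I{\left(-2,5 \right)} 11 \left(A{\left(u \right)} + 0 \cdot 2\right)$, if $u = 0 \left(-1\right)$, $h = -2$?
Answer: $0$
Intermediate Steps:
$u = 0$
$A{\left(C \right)} = - C$
$\left(-1 + h\right) I{\left(-2,5 \right)} 11 \left(A{\left(u \right)} + 0 \cdot 2\right) = \left(-1 - 2\right) \left(- 2 \left(-5 + 5\right)\right) 11 \left(\left(-1\right) 0 + 0 \cdot 2\right) = - 3 \left(\left(-2\right) 0\right) 11 \left(0 + 0\right) = \left(-3\right) 0 \cdot 11 \cdot 0 = 0 \cdot 11 \cdot 0 = 0 \cdot 0 = 0$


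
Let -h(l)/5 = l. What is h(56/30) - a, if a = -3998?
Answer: 11966/3 ≈ 3988.7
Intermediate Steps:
h(l) = -5*l
h(56/30) - a = -280/30 - 1*(-3998) = -280/30 + 3998 = -5*28/15 + 3998 = -28/3 + 3998 = 11966/3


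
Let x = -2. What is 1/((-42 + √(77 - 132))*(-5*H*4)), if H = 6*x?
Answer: -7/72760 - I*√55/436560 ≈ -9.6207e-5 - 1.6988e-5*I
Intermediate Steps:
H = -12 (H = 6*(-2) = -12)
1/((-42 + √(77 - 132))*(-5*H*4)) = 1/((-42 + √(77 - 132))*(-5*(-12)*4)) = 1/((-42 + √(-55))*(60*4)) = 1/((-42 + I*√55)*240) = 1/(-10080 + 240*I*√55)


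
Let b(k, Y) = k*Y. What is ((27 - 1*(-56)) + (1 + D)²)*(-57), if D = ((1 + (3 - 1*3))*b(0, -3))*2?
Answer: -4788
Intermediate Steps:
b(k, Y) = Y*k
D = 0 (D = ((1 + (3 - 1*3))*(-3*0))*2 = ((1 + (3 - 3))*0)*2 = ((1 + 0)*0)*2 = (1*0)*2 = 0*2 = 0)
((27 - 1*(-56)) + (1 + D)²)*(-57) = ((27 - 1*(-56)) + (1 + 0)²)*(-57) = ((27 + 56) + 1²)*(-57) = (83 + 1)*(-57) = 84*(-57) = -4788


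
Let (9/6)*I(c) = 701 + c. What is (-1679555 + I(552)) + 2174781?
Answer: 1488184/3 ≈ 4.9606e+5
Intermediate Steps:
I(c) = 1402/3 + 2*c/3 (I(c) = 2*(701 + c)/3 = 1402/3 + 2*c/3)
(-1679555 + I(552)) + 2174781 = (-1679555 + (1402/3 + (2/3)*552)) + 2174781 = (-1679555 + (1402/3 + 368)) + 2174781 = (-1679555 + 2506/3) + 2174781 = -5036159/3 + 2174781 = 1488184/3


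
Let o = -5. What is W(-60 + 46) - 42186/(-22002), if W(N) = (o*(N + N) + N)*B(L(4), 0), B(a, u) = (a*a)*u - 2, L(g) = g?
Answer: -917053/3667 ≈ -250.08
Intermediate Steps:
B(a, u) = -2 + u*a² (B(a, u) = a²*u - 2 = u*a² - 2 = -2 + u*a²)
W(N) = 18*N (W(N) = (-5*(N + N) + N)*(-2 + 0*4²) = (-10*N + N)*(-2 + 0*16) = (-10*N + N)*(-2 + 0) = -9*N*(-2) = 18*N)
W(-60 + 46) - 42186/(-22002) = 18*(-60 + 46) - 42186/(-22002) = 18*(-14) - 42186*(-1)/22002 = -252 - 1*(-7031/3667) = -252 + 7031/3667 = -917053/3667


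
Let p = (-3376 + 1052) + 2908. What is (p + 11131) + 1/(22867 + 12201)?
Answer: 410821621/35068 ≈ 11715.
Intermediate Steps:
p = 584 (p = -2324 + 2908 = 584)
(p + 11131) + 1/(22867 + 12201) = (584 + 11131) + 1/(22867 + 12201) = 11715 + 1/35068 = 410821621/35068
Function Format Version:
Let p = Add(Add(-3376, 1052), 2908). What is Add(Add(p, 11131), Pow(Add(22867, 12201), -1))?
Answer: Rational(410821621, 35068) ≈ 11715.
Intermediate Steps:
p = 584 (p = Add(-2324, 2908) = 584)
Add(Add(p, 11131), Pow(Add(22867, 12201), -1)) = Add(Add(584, 11131), Pow(Add(22867, 12201), -1)) = Add(11715, Pow(35068, -1)) = Add(11715, Rational(1, 35068)) = Rational(410821621, 35068)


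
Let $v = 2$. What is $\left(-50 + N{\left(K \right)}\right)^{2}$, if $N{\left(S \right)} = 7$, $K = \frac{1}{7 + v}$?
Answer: $1849$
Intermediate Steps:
$K = \frac{1}{9}$ ($K = \frac{1}{7 + 2} = \frac{1}{9} \approx 0.11111$)
$\left(-50 + N{\left(K \right)}\right)^{2} = \left(-50 + 7\right)^{2} = \left(-43\right)^{2} = 1849$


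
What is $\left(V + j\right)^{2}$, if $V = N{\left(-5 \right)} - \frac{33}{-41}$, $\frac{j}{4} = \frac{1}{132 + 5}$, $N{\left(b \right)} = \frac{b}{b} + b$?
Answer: $\frac{316235089}{31550689} \approx 10.023$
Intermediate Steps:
$N{\left(b \right)} = 1 + b$
$j = \frac{4}{137}$ ($j = \frac{4}{132 + 5} = \frac{4}{137} \approx 0.029197$)
$V = - \frac{131}{41}$ ($V = \left(1 - 5\right) - \frac{33}{-41} = -4 - 33 \left(- \frac{1}{41}\right) = -4 - - \frac{33}{41} = -4 + \frac{33}{41} = - \frac{131}{41} \approx -3.1951$)
$\left(V + j\right)^{2} = \left(- \frac{131}{41} + \frac{4}{137}\right)^{2} = \left(- \frac{17783}{5617}\right)^{2} = \frac{316235089}{31550689}$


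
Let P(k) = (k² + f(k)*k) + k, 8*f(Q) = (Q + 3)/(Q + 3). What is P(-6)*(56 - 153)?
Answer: -11349/4 ≈ -2837.3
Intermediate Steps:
f(Q) = ⅛ (f(Q) = ((Q + 3)/(Q + 3))/8 = ((3 + Q)/(3 + Q))/8 = (⅛)*1 = ⅛)
P(k) = k² + 9*k/8 (P(k) = (k² + k/8) + k = k² + 9*k/8)
P(-6)*(56 - 153) = ((⅛)*(-6)*(9 + 8*(-6)))*(56 - 153) = ((⅛)*(-6)*(9 - 48))*(-97) = ((⅛)*(-6)*(-39))*(-97) = (117/4)*(-97) = -11349/4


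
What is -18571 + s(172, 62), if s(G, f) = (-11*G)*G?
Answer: -343995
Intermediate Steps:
s(G, f) = -11*G²
-18571 + s(172, 62) = -18571 - 11*172² = -18571 - 11*29584 = -18571 - 325424 = -343995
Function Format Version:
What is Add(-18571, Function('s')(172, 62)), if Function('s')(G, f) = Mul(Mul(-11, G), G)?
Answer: -343995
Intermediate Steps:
Function('s')(G, f) = Mul(-11, Pow(G, 2))
Add(-18571, Function('s')(172, 62)) = Add(-18571, Mul(-11, Pow(172, 2))) = Add(-18571, Mul(-11, 29584)) = Add(-18571, -325424) = -343995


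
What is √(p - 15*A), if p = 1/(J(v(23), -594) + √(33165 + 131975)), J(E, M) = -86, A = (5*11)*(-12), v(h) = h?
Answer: √(-1702798 + 39600*√41285)/(2*√(-43 + √41285)) ≈ 99.499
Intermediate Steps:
A = -660 (A = 55*(-12) = -660)
p = 1/(-86 + 2*√41285) (p = 1/(-86 + √(33165 + 131975)) = 1/(-86 + √165140) = 1/(-86 + 2*√41285) ≈ 0.0031213)
√(p - 15*A) = √((43/78872 + √41285/78872) - 15*(-660)) = √((43/78872 + √41285/78872) + 9900) = √(780832843/78872 + √41285/78872)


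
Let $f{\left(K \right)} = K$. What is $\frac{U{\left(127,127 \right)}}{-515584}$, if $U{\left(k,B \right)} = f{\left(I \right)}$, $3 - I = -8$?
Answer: $- \frac{11}{515584} \approx -2.1335 \cdot 10^{-5}$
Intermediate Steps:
$I = 11$ ($I = 3 - -8 = 3 + 8 = 11$)
$U{\left(k,B \right)} = 11$
$\frac{U{\left(127,127 \right)}}{-515584} = \frac{11}{-515584} = 11 \left(- \frac{1}{515584}\right) = - \frac{11}{515584}$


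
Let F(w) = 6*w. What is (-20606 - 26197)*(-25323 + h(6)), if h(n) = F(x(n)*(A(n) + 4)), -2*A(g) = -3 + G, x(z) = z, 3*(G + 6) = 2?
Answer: 1171432287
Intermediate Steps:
G = -16/3 (G = -6 + (1/3)*2 = -6 + 2/3 = -16/3 ≈ -5.3333)
A(g) = 25/6 (A(g) = -(-3 - 16/3)/2 = -1/2*(-25/3) = 25/6)
h(n) = 49*n (h(n) = 6*(n*(25/6 + 4)) = 6*(n*(49/6)) = 6*(49*n/6) = 49*n)
(-20606 - 26197)*(-25323 + h(6)) = (-20606 - 26197)*(-25323 + 49*6) = -46803*(-25323 + 294) = -46803*(-25029) = 1171432287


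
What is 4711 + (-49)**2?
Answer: 7112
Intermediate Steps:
4711 + (-49)**2 = 4711 + 2401 = 7112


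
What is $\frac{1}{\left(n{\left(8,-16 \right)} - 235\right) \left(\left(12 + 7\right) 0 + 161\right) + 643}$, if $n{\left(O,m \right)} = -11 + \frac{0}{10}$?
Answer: $- \frac{1}{38963} \approx -2.5665 \cdot 10^{-5}$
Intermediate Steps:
$n{\left(O,m \right)} = -11$ ($n{\left(O,m \right)} = -11 + 0 \cdot \frac{1}{10} = -11 + 0 = -11$)
$\frac{1}{\left(n{\left(8,-16 \right)} - 235\right) \left(\left(12 + 7\right) 0 + 161\right) + 643} = \frac{1}{\left(-11 - 235\right) \left(\left(12 + 7\right) 0 + 161\right) + 643} = \frac{1}{- 246 \left(19 \cdot 0 + 161\right) + 643} = \frac{1}{- 246 \left(0 + 161\right) + 643} = \frac{1}{\left(-246\right) 161 + 643} = \frac{1}{-39606 + 643} = \frac{1}{-38963} = - \frac{1}{38963}$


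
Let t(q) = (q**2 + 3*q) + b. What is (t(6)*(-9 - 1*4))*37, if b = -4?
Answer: -24050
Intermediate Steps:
t(q) = -4 + q**2 + 3*q (t(q) = (q**2 + 3*q) - 4 = -4 + q**2 + 3*q)
(t(6)*(-9 - 1*4))*37 = ((-4 + 6**2 + 3*6)*(-9 - 1*4))*37 = ((-4 + 36 + 18)*(-9 - 4))*37 = (50*(-13))*37 = -650*37 = -24050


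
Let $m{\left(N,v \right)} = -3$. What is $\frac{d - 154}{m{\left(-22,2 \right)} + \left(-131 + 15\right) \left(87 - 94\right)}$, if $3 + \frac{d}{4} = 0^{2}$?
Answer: $- \frac{166}{809} \approx -0.20519$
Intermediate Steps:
$d = -12$ ($d = -12 + 4 \cdot 0^{2} = -12 + 4 \cdot 0 = -12 + 0 = -12$)
$\frac{d - 154}{m{\left(-22,2 \right)} + \left(-131 + 15\right) \left(87 - 94\right)} = \frac{-12 - 154}{-3 + \left(-131 + 15\right) \left(87 - 94\right)} = - \frac{166}{-3 - -812} = - \frac{166}{-3 + 812} = - \frac{166}{809}$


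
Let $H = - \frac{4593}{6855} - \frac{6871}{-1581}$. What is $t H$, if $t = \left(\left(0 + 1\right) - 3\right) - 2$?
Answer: $- \frac{53118896}{3612585} \approx -14.704$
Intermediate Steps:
$t = -4$ ($t = \left(1 - 3\right) - 2 = -2 - 2 = -4$)
$H = \frac{13279724}{3612585}$ ($H = \left(-4593\right) \frac{1}{6855} - - \frac{6871}{1581} = - \frac{1531}{2285} + \frac{6871}{1581} = \frac{13279724}{3612585} \approx 3.676$)
$t H = \left(-4\right) \frac{13279724}{3612585} = - \frac{53118896}{3612585}$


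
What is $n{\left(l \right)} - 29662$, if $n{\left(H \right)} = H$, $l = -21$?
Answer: $-29683$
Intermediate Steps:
$n{\left(l \right)} - 29662 = -21 - 29662 = -29683$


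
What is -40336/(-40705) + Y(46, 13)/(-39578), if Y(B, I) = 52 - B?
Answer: 114012427/115073035 ≈ 0.99078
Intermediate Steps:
-40336/(-40705) + Y(46, 13)/(-39578) = -40336/(-40705) + (52 - 1*46)/(-39578) = -40336*(-1/40705) + (52 - 46)*(-1/39578) = 40336/40705 + 6*(-1/39578) = 40336/40705 - 3/19789 = 114012427/115073035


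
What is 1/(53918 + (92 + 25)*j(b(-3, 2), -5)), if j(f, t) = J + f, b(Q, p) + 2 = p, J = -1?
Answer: 1/53801 ≈ 1.8587e-5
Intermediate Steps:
b(Q, p) = -2 + p
j(f, t) = -1 + f
1/(53918 + (92 + 25)*j(b(-3, 2), -5)) = 1/(53918 + (92 + 25)*(-1 + (-2 + 2))) = 1/(53918 + 117*(-1 + 0)) = 1/(53918 + 117*(-1)) = 1/(53918 - 117) = 1/53801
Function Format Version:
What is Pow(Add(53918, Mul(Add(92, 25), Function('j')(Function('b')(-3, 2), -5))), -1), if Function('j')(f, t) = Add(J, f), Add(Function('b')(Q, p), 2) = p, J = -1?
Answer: Rational(1, 53801) ≈ 1.8587e-5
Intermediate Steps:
Function('b')(Q, p) = Add(-2, p)
Function('j')(f, t) = Add(-1, f)
Pow(Add(53918, Mul(Add(92, 25), Function('j')(Function('b')(-3, 2), -5))), -1) = Pow(Add(53918, Mul(Add(92, 25), Add(-1, Add(-2, 2)))), -1) = Pow(Add(53918, Mul(117, Add(-1, 0))), -1) = Pow(Add(53918, Mul(117, -1)), -1) = Pow(Add(53918, -117), -1) = Pow(53801, -1) = Rational(1, 53801)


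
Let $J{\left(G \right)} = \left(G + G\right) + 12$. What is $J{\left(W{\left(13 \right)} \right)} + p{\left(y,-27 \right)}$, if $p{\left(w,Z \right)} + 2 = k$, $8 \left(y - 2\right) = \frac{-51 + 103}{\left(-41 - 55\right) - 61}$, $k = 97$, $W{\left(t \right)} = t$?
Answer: $133$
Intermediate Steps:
$y = \frac{615}{314}$ ($y = 2 + \frac{\left(-51 + 103\right) \frac{1}{\left(-41 - 55\right) - 61}}{8} = 2 + \frac{52 \frac{1}{-96 - 61}}{8} = 2 + \frac{52 \frac{1}{-157}}{8} = 2 + \frac{52 \left(- \frac{1}{157}\right)}{8} = 2 + \frac{1}{8} \left(- \frac{52}{157}\right) = 2 - \frac{13}{314} = \frac{615}{314} \approx 1.9586$)
$J{\left(G \right)} = 12 + 2 G$ ($J{\left(G \right)} = 2 G + 12 = 12 + 2 G$)
$p{\left(w,Z \right)} = 95$ ($p{\left(w,Z \right)} = -2 + 97 = 95$)
$J{\left(W{\left(13 \right)} \right)} + p{\left(y,-27 \right)} = \left(12 + 2 \cdot 13\right) + 95 = \left(12 + 26\right) + 95 = 38 + 95 = 133$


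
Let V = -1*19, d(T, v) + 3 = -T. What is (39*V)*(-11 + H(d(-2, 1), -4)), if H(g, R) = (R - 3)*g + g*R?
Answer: 0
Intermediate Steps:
d(T, v) = -3 - T
H(g, R) = R*g + g*(-3 + R) (H(g, R) = (-3 + R)*g + R*g = g*(-3 + R) + R*g = R*g + g*(-3 + R))
V = -19
(39*V)*(-11 + H(d(-2, 1), -4)) = (39*(-19))*(-11 + (-3 - 1*(-2))*(-3 + 2*(-4))) = -741*(-11 + (-3 + 2)*(-3 - 8)) = -741*(-11 - 1*(-11)) = -741*(-11 + 11) = -741*0 = 0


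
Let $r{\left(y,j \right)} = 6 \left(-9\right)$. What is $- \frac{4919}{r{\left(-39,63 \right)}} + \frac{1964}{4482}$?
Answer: $\frac{136747}{1494} \approx 91.531$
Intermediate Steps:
$r{\left(y,j \right)} = -54$
$- \frac{4919}{r{\left(-39,63 \right)}} + \frac{1964}{4482} = - \frac{4919}{-54} + \frac{1964}{4482} = \left(-4919\right) \left(- \frac{1}{54}\right) + 1964 \cdot \frac{1}{4482} = \frac{4919}{54} + \frac{982}{2241} = \frac{136747}{1494}$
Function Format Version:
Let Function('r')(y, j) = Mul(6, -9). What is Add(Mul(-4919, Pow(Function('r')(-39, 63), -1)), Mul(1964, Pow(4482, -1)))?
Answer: Rational(136747, 1494) ≈ 91.531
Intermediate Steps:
Function('r')(y, j) = -54
Add(Mul(-4919, Pow(Function('r')(-39, 63), -1)), Mul(1964, Pow(4482, -1))) = Add(Mul(-4919, Pow(-54, -1)), Mul(1964, Pow(4482, -1))) = Add(Mul(-4919, Rational(-1, 54)), Mul(1964, Rational(1, 4482))) = Add(Rational(4919, 54), Rational(982, 2241)) = Rational(136747, 1494)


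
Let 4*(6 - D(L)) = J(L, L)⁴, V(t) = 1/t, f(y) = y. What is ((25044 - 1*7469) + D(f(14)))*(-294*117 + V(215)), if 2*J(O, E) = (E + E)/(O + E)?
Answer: -8321368514127/13760 ≈ -6.0475e+8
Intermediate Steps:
J(O, E) = E/(E + O) (J(O, E) = ((E + E)/(O + E))/2 = ((2*E)/(E + O))/2 = (2*E/(E + O))/2 = E/(E + O))
D(L) = 383/64 (D(L) = 6 - L⁴/(L + L)⁴/4 = 6 - (L/((2*L)))⁴/4 = 6 - (L*(1/(2*L)))⁴/4 = 6 - (½)⁴/4 = 6 - ¼*1/16 = 6 - 1/64 = 383/64)
((25044 - 1*7469) + D(f(14)))*(-294*117 + V(215)) = ((25044 - 1*7469) + 383/64)*(-294*117 + 1/215) = ((25044 - 7469) + 383/64)*(-34398 + 1/215) = (17575 + 383/64)*(-7395569/215) = (1125183/64)*(-7395569/215) = -8321368514127/13760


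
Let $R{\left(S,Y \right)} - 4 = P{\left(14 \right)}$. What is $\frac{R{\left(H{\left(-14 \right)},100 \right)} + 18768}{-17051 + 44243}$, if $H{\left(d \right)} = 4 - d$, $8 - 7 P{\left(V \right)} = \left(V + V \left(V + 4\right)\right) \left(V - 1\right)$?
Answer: $\frac{63977}{95172} \approx 0.67222$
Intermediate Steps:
$P{\left(V \right)} = \frac{8}{7} - \frac{\left(-1 + V\right) \left(V + V \left(4 + V\right)\right)}{7}$ ($P{\left(V \right)} = \frac{8}{7} - \frac{\left(V + V \left(V + 4\right)\right) \left(V - 1\right)}{7} = \frac{8}{7} - \frac{\left(V + V \left(4 + V\right)\right) \left(-1 + V\right)}{7} = \frac{8}{7} - \frac{\left(-1 + V\right) \left(V + V \left(4 + V\right)\right)}{7}$)
$R{\left(S,Y \right)} = - \frac{3422}{7}$ ($R{\left(S,Y \right)} = 4 + \left(\frac{8}{7} - \frac{4 \cdot 14^{2}}{7} - \frac{14^{3}}{7} + \frac{5}{7} \cdot 14\right) = 4 + \left(\frac{8}{7} - 112 - 392 + 10\right) = 4 - \frac{3450}{7} = - \frac{3422}{7}$)
$\frac{R{\left(H{\left(-14 \right)},100 \right)} + 18768}{-17051 + 44243} = \frac{- \frac{3422}{7} + 18768}{-17051 + 44243} = \frac{127954}{7 \cdot 27192} = \frac{127954}{7} \cdot \frac{1}{27192} = \frac{63977}{95172}$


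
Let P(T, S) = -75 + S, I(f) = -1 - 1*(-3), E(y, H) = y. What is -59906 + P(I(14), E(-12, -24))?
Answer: -59993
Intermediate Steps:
I(f) = 2 (I(f) = -1 + 3 = 2)
-59906 + P(I(14), E(-12, -24)) = -59906 + (-75 - 12) = -59906 - 87 = -59993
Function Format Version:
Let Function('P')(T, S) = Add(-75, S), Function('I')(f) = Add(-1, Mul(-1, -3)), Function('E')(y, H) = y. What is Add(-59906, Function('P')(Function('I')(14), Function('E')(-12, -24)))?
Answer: -59993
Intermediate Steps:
Function('I')(f) = 2 (Function('I')(f) = Add(-1, 3) = 2)
Add(-59906, Function('P')(Function('I')(14), Function('E')(-12, -24))) = Add(-59906, Add(-75, -12)) = Add(-59906, -87) = -59993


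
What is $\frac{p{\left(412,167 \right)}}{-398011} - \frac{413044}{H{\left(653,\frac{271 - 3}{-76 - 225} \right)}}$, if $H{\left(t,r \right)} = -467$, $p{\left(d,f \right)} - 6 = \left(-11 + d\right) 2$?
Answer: $\frac{164395678148}{185871137} \approx 884.46$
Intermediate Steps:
$p{\left(d,f \right)} = -16 + 2 d$ ($p{\left(d,f \right)} = 6 + \left(-11 + d\right) 2 = 6 + \left(-22 + 2 d\right) = -16 + 2 d$)
$\frac{p{\left(412,167 \right)}}{-398011} - \frac{413044}{H{\left(653,\frac{271 - 3}{-76 - 225} \right)}} = \frac{-16 + 2 \cdot 412}{-398011} - \frac{413044}{-467} = \left(-16 + 824\right) \left(- \frac{1}{398011}\right) - - \frac{413044}{467} = 808 \left(- \frac{1}{398011}\right) + \frac{413044}{467} = - \frac{808}{398011} + \frac{413044}{467} = \frac{164395678148}{185871137}$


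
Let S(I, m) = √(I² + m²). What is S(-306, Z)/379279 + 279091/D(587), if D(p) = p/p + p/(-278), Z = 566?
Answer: -77587298/309 + 2*√103498/379279 ≈ -2.5109e+5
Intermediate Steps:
D(p) = 1 - p/278 (D(p) = 1 + p*(-1/278) = 1 - p/278)
S(-306, Z)/379279 + 279091/D(587) = √((-306)² + 566²)/379279 + 279091/(1 - 1/278*587) = √(93636 + 320356)*(1/379279) + 279091/(1 - 587/278) = √413992*(1/379279) + 279091/(-309/278) = (2*√103498)*(1/379279) + 279091*(-278/309) = 2*√103498/379279 - 77587298/309 = -77587298/309 + 2*√103498/379279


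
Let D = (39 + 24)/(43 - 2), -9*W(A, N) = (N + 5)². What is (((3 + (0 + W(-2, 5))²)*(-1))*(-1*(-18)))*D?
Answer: -143402/41 ≈ -3497.6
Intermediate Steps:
W(A, N) = -(5 + N)²/9 (W(A, N) = -(N + 5)²/9 = -(5 + N)²/9)
D = 63/41 ≈ 1.5366
(((3 + (0 + W(-2, 5))²)*(-1))*(-1*(-18)))*D = (((3 + (0 - (5 + 5)²/9)²)*(-1))*(-1*(-18)))*(63/41) = (((3 + (0 - ⅑*10²)²)*(-1))*18)*(63/41) = (((3 + (0 - ⅑*100)²)*(-1))*18)*(63/41) = (((3 + (0 - 100/9)²)*(-1))*18)*(63/41) = (((3 + (-100/9)²)*(-1))*18)*(63/41) = (((3 + 10000/81)*(-1))*18)*(63/41) = (((10243/81)*(-1))*18)*(63/41) = -10243/81*18*(63/41) = -20486/9*63/41 = -143402/41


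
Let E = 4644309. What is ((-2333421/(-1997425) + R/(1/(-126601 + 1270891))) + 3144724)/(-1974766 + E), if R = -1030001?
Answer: -2354198461128284129/5332211926775 ≈ -4.4151e+5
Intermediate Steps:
((-2333421/(-1997425) + R/(1/(-126601 + 1270891))) + 3144724)/(-1974766 + E) = ((-2333421/(-1997425) - 1030001/(1/(-126601 + 1270891))) + 3144724)/(-1974766 + 4644309) = ((-2333421*(-1/1997425) - 1030001/(1/1144290)) + 3144724)/2669543 = ((2333421/1997425 - 1030001/1/1144290) + 3144724)*(1/2669543) = ((2333421/1997425 - 1030001*1144290) + 3144724)*(1/2669543) = ((2333421/1997425 - 1178619844290) + 3144724)*(1/2669543) = (-2354204742478619829/1997425 + 3144724)*(1/2669543) = -2354198461128284129/1997425*1/2669543 = -2354198461128284129/5332211926775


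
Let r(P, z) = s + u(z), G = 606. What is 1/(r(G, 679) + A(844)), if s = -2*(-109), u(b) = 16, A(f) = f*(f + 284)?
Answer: 1/952266 ≈ 1.0501e-6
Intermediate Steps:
A(f) = f*(284 + f)
s = 218
r(P, z) = 234 (r(P, z) = 218 + 16 = 234)
1/(r(G, 679) + A(844)) = 1/(234 + 844*(284 + 844)) = 1/(234 + 844*1128) = 1/(234 + 952032) = 1/952266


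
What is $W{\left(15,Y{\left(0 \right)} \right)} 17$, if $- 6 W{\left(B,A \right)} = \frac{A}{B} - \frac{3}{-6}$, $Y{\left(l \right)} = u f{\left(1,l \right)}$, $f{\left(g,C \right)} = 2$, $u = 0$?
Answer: $- \frac{17}{12} \approx -1.4167$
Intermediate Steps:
$Y{\left(l \right)} = 0$ ($Y{\left(l \right)} = 0 \cdot 2 = 0$)
$W{\left(B,A \right)} = - \frac{1}{12} - \frac{A}{6 B}$ ($W{\left(B,A \right)} = - \frac{\frac{A}{B} - \frac{3}{-6}}{6} = - \frac{\frac{A}{B} - - \frac{1}{2}}{6} = - \frac{\frac{A}{B} + \frac{1}{2}}{6} = - \frac{\frac{1}{2} + \frac{A}{B}}{6} = - \frac{1}{12} - \frac{A}{6 B}$)
$W{\left(15,Y{\left(0 \right)} \right)} 17 = \frac{\left(-1\right) 15 - 0}{12 \cdot 15} \cdot 17 = \frac{1}{12} \cdot \frac{1}{15} \left(-15 + 0\right) 17 = \frac{1}{12} \cdot \frac{1}{15} \left(-15\right) 17 = \left(- \frac{1}{12}\right) 17 = - \frac{17}{12}$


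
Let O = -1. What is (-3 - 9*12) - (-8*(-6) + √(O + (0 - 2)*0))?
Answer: -159 - I ≈ -159.0 - 1.0*I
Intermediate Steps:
(-3 - 9*12) - (-8*(-6) + √(O + (0 - 2)*0)) = (-3 - 9*12) - (-8*(-6) + √(-1 + (0 - 2)*0)) = (-3 - 108) - (48 + √(-1 - 2*0)) = -111 - (48 + √(-1 + 0)) = -111 - (48 + √(-1)) = -111 - (48 + I) = -111 + (-48 - I) = -159 - I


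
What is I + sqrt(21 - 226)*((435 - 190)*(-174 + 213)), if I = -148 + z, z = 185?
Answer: 37 + 9555*I*sqrt(205) ≈ 37.0 + 1.3681e+5*I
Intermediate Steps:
I = 37 (I = -148 + 185 = 37)
I + sqrt(21 - 226)*((435 - 190)*(-174 + 213)) = 37 + sqrt(21 - 226)*((435 - 190)*(-174 + 213)) = 37 + sqrt(-205)*(245*39) = 37 + (I*sqrt(205))*9555 = 37 + 9555*I*sqrt(205)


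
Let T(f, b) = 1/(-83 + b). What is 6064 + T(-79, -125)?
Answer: 1261311/208 ≈ 6064.0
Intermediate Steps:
6064 + T(-79, -125) = 6064 + 1/(-83 - 125) = 6064 + 1/(-208) = 6064 - 1/208 = 1261311/208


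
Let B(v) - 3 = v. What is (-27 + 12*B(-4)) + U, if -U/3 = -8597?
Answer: 25752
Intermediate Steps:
U = 25791 (U = -3*(-8597) = 25791)
B(v) = 3 + v
(-27 + 12*B(-4)) + U = (-27 + 12*(3 - 4)) + 25791 = (-27 + 12*(-1)) + 25791 = (-27 - 12) + 25791 = -39 + 25791 = 25752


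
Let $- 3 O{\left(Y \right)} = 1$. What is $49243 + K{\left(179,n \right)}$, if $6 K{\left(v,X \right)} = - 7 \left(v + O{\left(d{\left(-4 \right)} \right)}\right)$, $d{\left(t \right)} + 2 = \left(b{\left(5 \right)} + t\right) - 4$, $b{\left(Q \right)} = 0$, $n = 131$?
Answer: $\frac{441311}{9} \approx 49035.0$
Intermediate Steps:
$d{\left(t \right)} = -6 + t$ ($d{\left(t \right)} = -2 + \left(\left(0 + t\right) - 4\right) = -2 + \left(t - 4\right) = -2 + \left(-4 + t\right) = -6 + t$)
$O{\left(Y \right)} = - \frac{1}{3}$ ($O{\left(Y \right)} = \left(- \frac{1}{3}\right) 1 = - \frac{1}{3}$)
$K{\left(v,X \right)} = \frac{7}{18} - \frac{7 v}{6}$ ($K{\left(v,X \right)} = \frac{\left(-7\right) \left(v - \frac{1}{3}\right)}{6} = \frac{\left(-7\right) \left(- \frac{1}{3} + v\right)}{6} = \frac{\frac{7}{3} - 7 v}{6} = \frac{7}{18} - \frac{7 v}{6}$)
$49243 + K{\left(179,n \right)} = 49243 + \left(\frac{7}{18} - \frac{1253}{6}\right) = 49243 - \frac{1876}{9} = \frac{441311}{9}$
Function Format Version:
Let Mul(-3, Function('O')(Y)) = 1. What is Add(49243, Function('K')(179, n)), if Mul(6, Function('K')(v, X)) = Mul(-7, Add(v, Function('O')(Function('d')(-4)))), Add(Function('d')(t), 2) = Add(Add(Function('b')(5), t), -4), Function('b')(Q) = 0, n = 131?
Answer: Rational(441311, 9) ≈ 49035.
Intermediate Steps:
Function('d')(t) = Add(-6, t) (Function('d')(t) = Add(-2, Add(Add(0, t), -4)) = Add(-2, Add(t, -4)) = Add(-2, Add(-4, t)) = Add(-6, t))
Function('O')(Y) = Rational(-1, 3) (Function('O')(Y) = Mul(Rational(-1, 3), 1) = Rational(-1, 3))
Function('K')(v, X) = Add(Rational(7, 18), Mul(Rational(-7, 6), v)) (Function('K')(v, X) = Mul(Rational(1, 6), Mul(-7, Add(v, Rational(-1, 3)))) = Mul(Rational(1, 6), Mul(-7, Add(Rational(-1, 3), v))) = Mul(Rational(1, 6), Add(Rational(7, 3), Mul(-7, v))) = Add(Rational(7, 18), Mul(Rational(-7, 6), v)))
Add(49243, Function('K')(179, n)) = Add(49243, Add(Rational(7, 18), Mul(Rational(-7, 6), 179))) = Add(49243, Add(Rational(7, 18), Rational(-1253, 6))) = Add(49243, Rational(-1876, 9)) = Rational(441311, 9)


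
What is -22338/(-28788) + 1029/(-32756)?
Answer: 58506723/78581644 ≈ 0.74453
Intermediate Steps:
-22338/(-28788) + 1029/(-32756) = -22338*(-1/28788) + 1029*(-1/32756) = 3723/4798 - 1029/32756 = 58506723/78581644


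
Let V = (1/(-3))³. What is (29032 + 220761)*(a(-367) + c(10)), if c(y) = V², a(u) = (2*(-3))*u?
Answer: 400982461387/729 ≈ 5.5004e+8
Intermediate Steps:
a(u) = -6*u
V = -1/27 (V = (-⅓)³ = -1/27 ≈ -0.037037)
c(y) = 1/729 (c(y) = (-1/27)² = 1/729)
(29032 + 220761)*(a(-367) + c(10)) = (29032 + 220761)*(-6*(-367) + 1/729) = 249793*(2202 + 1/729) = 249793*(1605259/729) = 400982461387/729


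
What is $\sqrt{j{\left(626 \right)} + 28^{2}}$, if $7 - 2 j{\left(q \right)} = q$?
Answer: $\frac{\sqrt{1898}}{2} \approx 21.783$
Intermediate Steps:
$j{\left(q \right)} = \frac{7}{2} - \frac{q}{2}$
$\sqrt{j{\left(626 \right)} + 28^{2}} = \sqrt{\left(\frac{7}{2} - 313\right) + 28^{2}} = \sqrt{\left(\frac{7}{2} - 313\right) + 784} = \sqrt{- \frac{619}{2} + 784} = \sqrt{\frac{949}{2}} = \frac{\sqrt{1898}}{2}$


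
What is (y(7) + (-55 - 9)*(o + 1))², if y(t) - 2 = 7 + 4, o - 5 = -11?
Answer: 110889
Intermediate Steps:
o = -6 (o = 5 - 11 = -6)
y(t) = 13 (y(t) = 2 + (7 + 4) = 2 + 11 = 13)
(y(7) + (-55 - 9)*(o + 1))² = (13 + (-55 - 9)*(-6 + 1))² = (13 - 64*(-5))² = (13 + 320)² = 333² = 110889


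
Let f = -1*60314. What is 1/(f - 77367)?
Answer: -1/137681 ≈ -7.2632e-6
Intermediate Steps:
f = -60314
1/(f - 77367) = 1/(-60314 - 77367) = 1/(-137681) = -1/137681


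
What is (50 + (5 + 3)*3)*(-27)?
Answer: -1998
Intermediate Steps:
(50 + (5 + 3)*3)*(-27) = (50 + 8*3)*(-27) = (50 + 24)*(-27) = 74*(-27) = -1998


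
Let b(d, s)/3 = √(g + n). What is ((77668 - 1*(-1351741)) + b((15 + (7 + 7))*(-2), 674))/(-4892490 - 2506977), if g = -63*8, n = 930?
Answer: -1429409/7399467 - √426/2466489 ≈ -0.19319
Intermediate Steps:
g = -504
b(d, s) = 3*√426 (b(d, s) = 3*√(-504 + 930) = 3*√426)
((77668 - 1*(-1351741)) + b((15 + (7 + 7))*(-2), 674))/(-4892490 - 2506977) = ((77668 - 1*(-1351741)) + 3*√426)/(-4892490 - 2506977) = ((77668 + 1351741) + 3*√426)/(-7399467) = (1429409 + 3*√426)*(-1/7399467) = -1429409/7399467 - √426/2466489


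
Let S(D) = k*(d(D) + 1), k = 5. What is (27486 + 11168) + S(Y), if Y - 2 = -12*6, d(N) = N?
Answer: 38309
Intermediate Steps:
Y = -70 (Y = 2 - 12*6 = 2 - 72 = -70)
S(D) = 5 + 5*D (S(D) = 5*(D + 1) = 5*(1 + D) = 5 + 5*D)
(27486 + 11168) + S(Y) = (27486 + 11168) + (5 + 5*(-70)) = 38654 + (5 - 350) = 38654 - 345 = 38309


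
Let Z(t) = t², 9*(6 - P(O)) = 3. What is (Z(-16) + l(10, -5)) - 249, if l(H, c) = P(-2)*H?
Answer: 191/3 ≈ 63.667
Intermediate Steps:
P(O) = 17/3 (P(O) = 6 - ⅑*3 = 6 - ⅓ = 17/3)
l(H, c) = 17*H/3
(Z(-16) + l(10, -5)) - 249 = ((-16)² + (17/3)*10) - 249 = (256 + 170/3) - 249 = 938/3 - 249 = 191/3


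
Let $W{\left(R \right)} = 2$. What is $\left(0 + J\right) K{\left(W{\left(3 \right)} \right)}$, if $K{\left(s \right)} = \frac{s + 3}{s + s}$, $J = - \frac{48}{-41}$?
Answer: $\frac{60}{41} \approx 1.4634$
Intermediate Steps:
$J = \frac{48}{41}$ ($J = \left(-48\right) \left(- \frac{1}{41}\right) = \frac{48}{41} \approx 1.1707$)
$K{\left(s \right)} = \frac{3 + s}{2 s}$
$\left(0 + J\right) K{\left(W{\left(3 \right)} \right)} = \left(0 + \frac{48}{41}\right) \frac{3 + 2}{2 \cdot 2} = \frac{48 \cdot \frac{1}{2} \cdot \frac{1}{2} \cdot 5}{41} = \frac{48}{41} \cdot \frac{5}{4} = \frac{60}{41}$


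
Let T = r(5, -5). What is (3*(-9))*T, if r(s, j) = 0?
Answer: 0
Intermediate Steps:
T = 0
(3*(-9))*T = (3*(-9))*0 = -27*0 = 0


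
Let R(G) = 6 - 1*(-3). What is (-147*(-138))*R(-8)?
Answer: 182574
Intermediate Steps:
R(G) = 9 (R(G) = 6 + 3 = 9)
(-147*(-138))*R(-8) = -147*(-138)*9 = 20286*9 = 182574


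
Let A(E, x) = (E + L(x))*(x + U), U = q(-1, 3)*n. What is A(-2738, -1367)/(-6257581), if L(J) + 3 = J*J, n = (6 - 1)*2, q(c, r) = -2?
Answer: 2588069876/6257581 ≈ 413.59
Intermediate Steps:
n = 10 (n = 5*2 = 10)
U = -20 (U = -2*10 = -20)
L(J) = -3 + J² (L(J) = -3 + J*J = -3 + J²)
A(E, x) = (-20 + x)*(-3 + E + x²) (A(E, x) = (E + (-3 + x²))*(x - 20) = (-3 + E + x²)*(-20 + x) = (-20 + x)*(-3 + E + x²))
A(-2738, -1367)/(-6257581) = (60 - 20*(-2738) - 20*(-1367)² - 2738*(-1367) - 1367*(-3 + (-1367)²))/(-6257581) = (60 + 54760 - 20*1868689 + 3742846 - 1367*(-3 + 1868689))*(-1/6257581) = (60 + 54760 - 37373780 + 3742846 - 1367*1868686)*(-1/6257581) = (60 + 54760 - 37373780 + 3742846 - 2554493762)*(-1/6257581) = -2588069876*(-1/6257581) = 2588069876/6257581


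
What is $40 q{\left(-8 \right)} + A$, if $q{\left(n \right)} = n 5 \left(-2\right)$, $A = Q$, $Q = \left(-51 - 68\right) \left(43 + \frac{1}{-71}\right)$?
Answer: $- \frac{135988}{71} \approx -1915.3$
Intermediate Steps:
$Q = - \frac{363188}{71}$ ($Q = - 119 \left(43 - \frac{1}{71}\right) = \left(-119\right) \frac{3052}{71} = - \frac{363188}{71} \approx -5115.3$)
$A = - \frac{363188}{71} \approx -5115.3$
$q{\left(n \right)} = - 10 n$ ($q{\left(n \right)} = 5 n \left(-2\right) = - 10 n$)
$40 q{\left(-8 \right)} + A = 40 \left(\left(-10\right) \left(-8\right)\right) - \frac{363188}{71} = 40 \cdot 80 - \frac{363188}{71} = 3200 - \frac{363188}{71} = - \frac{135988}{71}$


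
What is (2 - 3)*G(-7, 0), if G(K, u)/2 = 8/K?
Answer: 16/7 ≈ 2.2857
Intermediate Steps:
G(K, u) = 16/K (G(K, u) = 2*(8/K) = 16/K)
(2 - 3)*G(-7, 0) = (2 - 3)*(16/(-7)) = -16*(-1)/7 = -1*(-16/7) = 16/7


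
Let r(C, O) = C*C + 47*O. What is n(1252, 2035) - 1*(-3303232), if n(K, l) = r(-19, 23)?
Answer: 3304674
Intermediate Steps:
r(C, O) = C**2 + 47*O
n(K, l) = 1442 (n(K, l) = (-19)**2 + 47*23 = 361 + 1081 = 1442)
n(1252, 2035) - 1*(-3303232) = 1442 - 1*(-3303232) = 1442 + 3303232 = 3304674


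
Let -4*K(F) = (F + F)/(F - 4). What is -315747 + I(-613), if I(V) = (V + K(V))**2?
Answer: 92326634293/1522756 ≈ 60631.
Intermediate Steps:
K(F) = -F/(2*(-4 + F)) (K(F) = -(F + F)/(4*(F - 4)) = -2*F/(4*(-4 + F)) = -F/(2*(-4 + F)))
I(V) = (V - V/(-8 + 2*V))**2
-315747 + I(-613) = -315747 + (-613 - 1*(-613)/(-8 + 2*(-613)))**2 = -315747 + (-613 - 1*(-613)/(-8 - 1226))**2 = -315747 + (-613 - 1*(-613)/(-1234))**2 = -315747 + (-613 - 1*(-613)*(-1/1234))**2 = -315747 + (-613 - 613/1234)**2 = -315747 + (-757055/1234)**2 = -315747 + 573132273025/1522756 = 92326634293/1522756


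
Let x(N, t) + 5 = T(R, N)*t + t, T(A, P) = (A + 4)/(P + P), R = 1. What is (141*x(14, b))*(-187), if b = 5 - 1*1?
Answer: 52734/7 ≈ 7533.4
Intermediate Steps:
b = 4 (b = 5 - 1 = 4)
T(A, P) = (4 + A)/(2*P) (T(A, P) = (4 + A)/((2*P)) = (4 + A)*(1/(2*P)) = (4 + A)/(2*P))
x(N, t) = -5 + t + 5*t/(2*N) (x(N, t) = -5 + (((4 + 1)/(2*N))*t + t) = -5 + (((1/2)*5/N)*t + t) = -5 + ((5/(2*N))*t + t) = -5 + (5*t/(2*N) + t) = -5 + (t + 5*t/(2*N)) = -5 + t + 5*t/(2*N))
(141*x(14, b))*(-187) = (141*(-5 + 4 + (5/2)*4/14))*(-187) = (141*(-5 + 4 + (5/2)*4*(1/14)))*(-187) = (141*(-5 + 4 + 5/7))*(-187) = (141*(-2/7))*(-187) = -282/7*(-187) = 52734/7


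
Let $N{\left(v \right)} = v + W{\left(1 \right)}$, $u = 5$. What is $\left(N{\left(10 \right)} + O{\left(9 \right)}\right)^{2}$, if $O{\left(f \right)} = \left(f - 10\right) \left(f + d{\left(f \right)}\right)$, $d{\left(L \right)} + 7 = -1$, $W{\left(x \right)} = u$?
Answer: $196$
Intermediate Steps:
$W{\left(x \right)} = 5$
$d{\left(L \right)} = -8$ ($d{\left(L \right)} = -7 - 1 = -8$)
$O{\left(f \right)} = \left(-10 + f\right) \left(-8 + f\right)$ ($O{\left(f \right)} = \left(f - 10\right) \left(f - 8\right) = \left(-10 + f\right) \left(-8 + f\right)$)
$N{\left(v \right)} = 5 + v$ ($N{\left(v \right)} = v + 5 = 5 + v$)
$\left(N{\left(10 \right)} + O{\left(9 \right)}\right)^{2} = \left(\left(5 + 10\right) + \left(80 + 9^{2} - 162\right)\right)^{2} = \left(15 + \left(80 + 81 - 162\right)\right)^{2} = \left(15 - 1\right)^{2} = 14^{2} = 196$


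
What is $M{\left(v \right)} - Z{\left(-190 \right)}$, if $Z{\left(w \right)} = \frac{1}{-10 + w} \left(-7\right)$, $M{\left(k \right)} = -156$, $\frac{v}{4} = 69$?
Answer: $- \frac{31207}{200} \approx -156.03$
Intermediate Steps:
$v = 276$ ($v = 4 \cdot 69 = 276$)
$Z{\left(w \right)} = - \frac{7}{-10 + w}$
$M{\left(v \right)} - Z{\left(-190 \right)} = -156 - - \frac{7}{-10 - 190} = -156 - - \frac{7}{-200} = -156 - \left(-7\right) \left(- \frac{1}{200}\right) = -156 - \frac{7}{200} = - \frac{31207}{200}$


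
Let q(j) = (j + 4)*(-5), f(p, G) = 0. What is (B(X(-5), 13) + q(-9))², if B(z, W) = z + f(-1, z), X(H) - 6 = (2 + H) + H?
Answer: 529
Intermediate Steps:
X(H) = 8 + 2*H (X(H) = 6 + ((2 + H) + H) = 6 + (2 + 2*H) = 8 + 2*H)
B(z, W) = z (B(z, W) = z + 0 = z)
q(j) = -20 - 5*j (q(j) = (4 + j)*(-5) = -20 - 5*j)
(B(X(-5), 13) + q(-9))² = ((8 + 2*(-5)) + (-20 - 5*(-9)))² = ((8 - 10) + (-20 + 45))² = (-2 + 25)² = 23² = 529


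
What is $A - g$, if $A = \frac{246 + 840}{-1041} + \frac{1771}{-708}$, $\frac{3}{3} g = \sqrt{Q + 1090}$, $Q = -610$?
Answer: $- \frac{870833}{245676} - 4 \sqrt{30} \approx -25.454$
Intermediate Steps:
$g = 4 \sqrt{30}$ ($g = \sqrt{-610 + 1090} = \sqrt{480} = 4 \sqrt{30} \approx 21.909$)
$A = - \frac{870833}{245676}$ ($A = 1086 \left(- \frac{1}{1041}\right) + 1771 \left(- \frac{1}{708}\right) = - \frac{362}{347} - \frac{1771}{708} = - \frac{870833}{245676} \approx -3.5446$)
$A - g = - \frac{870833}{245676} - 4 \sqrt{30}$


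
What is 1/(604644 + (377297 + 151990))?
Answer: 1/1133931 ≈ 8.8189e-7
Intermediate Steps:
1/(604644 + (377297 + 151990)) = 1/(604644 + 529287) = 1/1133931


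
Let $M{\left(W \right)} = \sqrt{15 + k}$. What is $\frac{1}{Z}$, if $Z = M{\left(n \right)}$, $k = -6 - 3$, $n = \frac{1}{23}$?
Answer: $\frac{\sqrt{6}}{6} \approx 0.40825$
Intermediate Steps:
$n = \frac{1}{23} \approx 0.043478$
$k = -9$
$M{\left(W \right)} = \sqrt{6}$ ($M{\left(W \right)} = \sqrt{15 - 9} = \sqrt{6}$)
$Z = \sqrt{6} \approx 2.4495$
$\frac{1}{Z} = \frac{1}{\sqrt{6}} = \frac{\sqrt{6}}{6}$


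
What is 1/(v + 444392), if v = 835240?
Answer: 1/1279632 ≈ 7.8147e-7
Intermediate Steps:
1/(v + 444392) = 1/(835240 + 444392) = 1/1279632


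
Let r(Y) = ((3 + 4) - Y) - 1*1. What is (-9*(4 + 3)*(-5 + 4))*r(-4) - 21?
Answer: 609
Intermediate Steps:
r(Y) = 6 - Y (r(Y) = (7 - Y) - 1 = 6 - Y)
(-9*(4 + 3)*(-5 + 4))*r(-4) - 21 = (-9*(4 + 3)*(-5 + 4))*(6 - 1*(-4)) - 21 = (-63*(-1))*(6 + 4) - 21 = -9*(-7)*10 - 21 = 63*10 - 21 = 630 - 21 = 609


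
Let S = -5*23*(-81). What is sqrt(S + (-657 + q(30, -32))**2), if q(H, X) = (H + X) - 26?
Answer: 2*sqrt(119635) ≈ 691.77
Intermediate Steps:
q(H, X) = -26 + H + X
S = 9315 (S = -115*(-81) = 9315)
sqrt(S + (-657 + q(30, -32))**2) = sqrt(9315 + (-657 + (-26 + 30 - 32))**2) = sqrt(9315 + (-657 - 28)**2) = sqrt(9315 + (-685)**2) = sqrt(9315 + 469225) = sqrt(478540) = 2*sqrt(119635)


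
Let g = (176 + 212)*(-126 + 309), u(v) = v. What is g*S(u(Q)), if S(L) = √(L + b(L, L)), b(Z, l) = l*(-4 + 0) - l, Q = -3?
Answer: 142008*√3 ≈ 2.4597e+5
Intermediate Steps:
b(Z, l) = -5*l (b(Z, l) = l*(-4) - l = -4*l - l = -5*l)
g = 71004 (g = 388*183 = 71004)
S(L) = 2*√(-L) (S(L) = √(L - 5*L) = √(-4*L) = 2*√(-L))
g*S(u(Q)) = 71004*(2*√(-1*(-3))) = 71004*(2*√3) = 142008*√3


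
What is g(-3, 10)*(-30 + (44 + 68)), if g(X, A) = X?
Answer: -246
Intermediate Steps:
g(-3, 10)*(-30 + (44 + 68)) = -3*(-30 + (44 + 68)) = -3*(-30 + 112) = -3*82 = -246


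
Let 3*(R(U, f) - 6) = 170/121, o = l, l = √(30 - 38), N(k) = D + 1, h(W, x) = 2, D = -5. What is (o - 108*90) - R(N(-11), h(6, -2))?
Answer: -3530708/363 + 2*I*√2 ≈ -9726.5 + 2.8284*I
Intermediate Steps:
N(k) = -4 (N(k) = -5 + 1 = -4)
l = 2*I*√2 (l = √(-8) = 2*I*√2 ≈ 2.8284*I)
o = 2*I*√2 ≈ 2.8284*I
R(U, f) = 2348/363 (R(U, f) = 6 + (170/121)/3 = 6 + (170*(1/121))/3 = 6 + (⅓)*(170/121) = 6 + 170/363 = 2348/363)
(o - 108*90) - R(N(-11), h(6, -2)) = (2*I*√2 - 108*90) - 1*2348/363 = (2*I*√2 - 9720) - 2348/363 = (-9720 + 2*I*√2) - 2348/363 = -3530708/363 + 2*I*√2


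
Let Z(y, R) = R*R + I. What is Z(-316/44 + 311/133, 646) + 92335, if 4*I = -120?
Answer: 509621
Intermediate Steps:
I = -30 (I = (¼)*(-120) = -30)
Z(y, R) = -30 + R² (Z(y, R) = R*R - 30 = R² - 30 = -30 + R²)
Z(-316/44 + 311/133, 646) + 92335 = (-30 + 646²) + 92335 = (-30 + 417316) + 92335 = 417286 + 92335 = 509621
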